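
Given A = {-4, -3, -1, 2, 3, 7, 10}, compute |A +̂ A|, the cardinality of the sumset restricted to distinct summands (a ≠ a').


Restricted sumset: A +̂ A = {a + a' : a ∈ A, a' ∈ A, a ≠ a'}.
Equivalently, take A + A and drop any sum 2a that is achievable ONLY as a + a for a ∈ A (i.e. sums representable only with equal summands).
Enumerate pairs (a, a') with a < a' (symmetric, so each unordered pair gives one sum; this covers all a ≠ a'):
  -4 + -3 = -7
  -4 + -1 = -5
  -4 + 2 = -2
  -4 + 3 = -1
  -4 + 7 = 3
  -4 + 10 = 6
  -3 + -1 = -4
  -3 + 2 = -1
  -3 + 3 = 0
  -3 + 7 = 4
  -3 + 10 = 7
  -1 + 2 = 1
  -1 + 3 = 2
  -1 + 7 = 6
  -1 + 10 = 9
  2 + 3 = 5
  2 + 7 = 9
  2 + 10 = 12
  3 + 7 = 10
  3 + 10 = 13
  7 + 10 = 17
Collected distinct sums: {-7, -5, -4, -2, -1, 0, 1, 2, 3, 4, 5, 6, 7, 9, 10, 12, 13, 17}
|A +̂ A| = 18
(Reference bound: |A +̂ A| ≥ 2|A| - 3 for |A| ≥ 2, with |A| = 7 giving ≥ 11.)

|A +̂ A| = 18


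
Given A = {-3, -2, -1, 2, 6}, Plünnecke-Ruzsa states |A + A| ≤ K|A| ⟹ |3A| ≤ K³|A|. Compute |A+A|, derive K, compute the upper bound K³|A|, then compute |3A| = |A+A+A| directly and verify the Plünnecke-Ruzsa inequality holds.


|A| = 5.
Step 1: Compute A + A by enumerating all 25 pairs.
A + A = {-6, -5, -4, -3, -2, -1, 0, 1, 3, 4, 5, 8, 12}, so |A + A| = 13.
Step 2: Doubling constant K = |A + A|/|A| = 13/5 = 13/5 ≈ 2.6000.
Step 3: Plünnecke-Ruzsa gives |3A| ≤ K³·|A| = (2.6000)³ · 5 ≈ 87.8800.
Step 4: Compute 3A = A + A + A directly by enumerating all triples (a,b,c) ∈ A³; |3A| = 22.
Step 5: Check 22 ≤ 87.8800? Yes ✓.

K = 13/5, Plünnecke-Ruzsa bound K³|A| ≈ 87.8800, |3A| = 22, inequality holds.


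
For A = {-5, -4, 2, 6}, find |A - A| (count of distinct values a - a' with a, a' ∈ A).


A - A = {a - a' : a, a' ∈ A}; |A| = 4.
Bounds: 2|A|-1 ≤ |A - A| ≤ |A|² - |A| + 1, i.e. 7 ≤ |A - A| ≤ 13.
Note: 0 ∈ A - A always (from a - a). The set is symmetric: if d ∈ A - A then -d ∈ A - A.
Enumerate nonzero differences d = a - a' with a > a' (then include -d):
Positive differences: {1, 4, 6, 7, 10, 11}
Full difference set: {0} ∪ (positive diffs) ∪ (negative diffs).
|A - A| = 1 + 2·6 = 13 (matches direct enumeration: 13).

|A - A| = 13


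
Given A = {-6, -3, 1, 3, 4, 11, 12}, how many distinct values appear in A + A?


A + A = {a + a' : a, a' ∈ A}; |A| = 7.
General bounds: 2|A| - 1 ≤ |A + A| ≤ |A|(|A|+1)/2, i.e. 13 ≤ |A + A| ≤ 28.
Lower bound 2|A|-1 is attained iff A is an arithmetic progression.
Enumerate sums a + a' for a ≤ a' (symmetric, so this suffices):
a = -6: -6+-6=-12, -6+-3=-9, -6+1=-5, -6+3=-3, -6+4=-2, -6+11=5, -6+12=6
a = -3: -3+-3=-6, -3+1=-2, -3+3=0, -3+4=1, -3+11=8, -3+12=9
a = 1: 1+1=2, 1+3=4, 1+4=5, 1+11=12, 1+12=13
a = 3: 3+3=6, 3+4=7, 3+11=14, 3+12=15
a = 4: 4+4=8, 4+11=15, 4+12=16
a = 11: 11+11=22, 11+12=23
a = 12: 12+12=24
Distinct sums: {-12, -9, -6, -5, -3, -2, 0, 1, 2, 4, 5, 6, 7, 8, 9, 12, 13, 14, 15, 16, 22, 23, 24}
|A + A| = 23

|A + A| = 23


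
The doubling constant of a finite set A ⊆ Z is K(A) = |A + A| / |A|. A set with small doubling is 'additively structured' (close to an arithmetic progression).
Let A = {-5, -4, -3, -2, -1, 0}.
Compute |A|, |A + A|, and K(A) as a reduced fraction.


|A| = 6.
Compute A + A by enumerating all 36 pairs.
A + A = {-10, -9, -8, -7, -6, -5, -4, -3, -2, -1, 0}, so |A + A| = 11.
K = |A + A| / |A| = 11/6 (already in lowest terms) ≈ 1.8333.
Reference: AP of size 6 gives K = 11/6 ≈ 1.8333; a fully generic set of size 6 gives K ≈ 3.5000.

|A| = 6, |A + A| = 11, K = 11/6.


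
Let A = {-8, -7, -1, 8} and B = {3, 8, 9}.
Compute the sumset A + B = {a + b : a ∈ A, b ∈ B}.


A + B = {a + b : a ∈ A, b ∈ B}.
Enumerate all |A|·|B| = 4·3 = 12 pairs (a, b) and collect distinct sums.
a = -8: -8+3=-5, -8+8=0, -8+9=1
a = -7: -7+3=-4, -7+8=1, -7+9=2
a = -1: -1+3=2, -1+8=7, -1+9=8
a = 8: 8+3=11, 8+8=16, 8+9=17
Collecting distinct sums: A + B = {-5, -4, 0, 1, 2, 7, 8, 11, 16, 17}
|A + B| = 10

A + B = {-5, -4, 0, 1, 2, 7, 8, 11, 16, 17}


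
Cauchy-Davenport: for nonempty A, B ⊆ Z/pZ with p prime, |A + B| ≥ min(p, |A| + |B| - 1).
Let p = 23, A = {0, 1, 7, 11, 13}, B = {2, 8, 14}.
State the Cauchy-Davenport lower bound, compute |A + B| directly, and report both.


Cauchy-Davenport: |A + B| ≥ min(p, |A| + |B| - 1) for A, B nonempty in Z/pZ.
|A| = 5, |B| = 3, p = 23.
CD lower bound = min(23, 5 + 3 - 1) = min(23, 7) = 7.
Compute A + B mod 23 directly:
a = 0: 0+2=2, 0+8=8, 0+14=14
a = 1: 1+2=3, 1+8=9, 1+14=15
a = 7: 7+2=9, 7+8=15, 7+14=21
a = 11: 11+2=13, 11+8=19, 11+14=2
a = 13: 13+2=15, 13+8=21, 13+14=4
A + B = {2, 3, 4, 8, 9, 13, 14, 15, 19, 21}, so |A + B| = 10.
Verify: 10 ≥ 7? Yes ✓.

CD lower bound = 7, actual |A + B| = 10.


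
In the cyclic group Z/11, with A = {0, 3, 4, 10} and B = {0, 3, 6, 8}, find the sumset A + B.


Work in Z/11Z: reduce every sum a + b modulo 11.
Enumerate all 16 pairs:
a = 0: 0+0=0, 0+3=3, 0+6=6, 0+8=8
a = 3: 3+0=3, 3+3=6, 3+6=9, 3+8=0
a = 4: 4+0=4, 4+3=7, 4+6=10, 4+8=1
a = 10: 10+0=10, 10+3=2, 10+6=5, 10+8=7
Distinct residues collected: {0, 1, 2, 3, 4, 5, 6, 7, 8, 9, 10}
|A + B| = 11 (out of 11 total residues).

A + B = {0, 1, 2, 3, 4, 5, 6, 7, 8, 9, 10}


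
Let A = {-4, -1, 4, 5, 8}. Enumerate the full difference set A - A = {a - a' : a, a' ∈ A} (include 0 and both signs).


A - A = {a - a' : a, a' ∈ A}.
Compute a - a' for each ordered pair (a, a'):
a = -4: -4--4=0, -4--1=-3, -4-4=-8, -4-5=-9, -4-8=-12
a = -1: -1--4=3, -1--1=0, -1-4=-5, -1-5=-6, -1-8=-9
a = 4: 4--4=8, 4--1=5, 4-4=0, 4-5=-1, 4-8=-4
a = 5: 5--4=9, 5--1=6, 5-4=1, 5-5=0, 5-8=-3
a = 8: 8--4=12, 8--1=9, 8-4=4, 8-5=3, 8-8=0
Collecting distinct values (and noting 0 appears from a-a):
A - A = {-12, -9, -8, -6, -5, -4, -3, -1, 0, 1, 3, 4, 5, 6, 8, 9, 12}
|A - A| = 17

A - A = {-12, -9, -8, -6, -5, -4, -3, -1, 0, 1, 3, 4, 5, 6, 8, 9, 12}


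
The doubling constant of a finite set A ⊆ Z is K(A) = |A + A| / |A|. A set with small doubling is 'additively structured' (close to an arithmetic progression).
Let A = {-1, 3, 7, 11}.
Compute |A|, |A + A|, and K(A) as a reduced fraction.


|A| = 4.
Compute A + A by enumerating all 16 pairs.
A + A = {-2, 2, 6, 10, 14, 18, 22}, so |A + A| = 7.
K = |A + A| / |A| = 7/4 (already in lowest terms) ≈ 1.7500.
Reference: AP of size 4 gives K = 7/4 ≈ 1.7500; a fully generic set of size 4 gives K ≈ 2.5000.

|A| = 4, |A + A| = 7, K = 7/4.


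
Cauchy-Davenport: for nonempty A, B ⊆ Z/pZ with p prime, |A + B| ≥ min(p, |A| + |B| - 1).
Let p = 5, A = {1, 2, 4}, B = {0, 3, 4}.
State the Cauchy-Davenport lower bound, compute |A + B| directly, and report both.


Cauchy-Davenport: |A + B| ≥ min(p, |A| + |B| - 1) for A, B nonempty in Z/pZ.
|A| = 3, |B| = 3, p = 5.
CD lower bound = min(5, 3 + 3 - 1) = min(5, 5) = 5.
Compute A + B mod 5 directly:
a = 1: 1+0=1, 1+3=4, 1+4=0
a = 2: 2+0=2, 2+3=0, 2+4=1
a = 4: 4+0=4, 4+3=2, 4+4=3
A + B = {0, 1, 2, 3, 4}, so |A + B| = 5.
Verify: 5 ≥ 5? Yes ✓.

CD lower bound = 5, actual |A + B| = 5.


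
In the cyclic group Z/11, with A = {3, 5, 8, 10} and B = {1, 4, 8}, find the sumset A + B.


Work in Z/11Z: reduce every sum a + b modulo 11.
Enumerate all 12 pairs:
a = 3: 3+1=4, 3+4=7, 3+8=0
a = 5: 5+1=6, 5+4=9, 5+8=2
a = 8: 8+1=9, 8+4=1, 8+8=5
a = 10: 10+1=0, 10+4=3, 10+8=7
Distinct residues collected: {0, 1, 2, 3, 4, 5, 6, 7, 9}
|A + B| = 9 (out of 11 total residues).

A + B = {0, 1, 2, 3, 4, 5, 6, 7, 9}


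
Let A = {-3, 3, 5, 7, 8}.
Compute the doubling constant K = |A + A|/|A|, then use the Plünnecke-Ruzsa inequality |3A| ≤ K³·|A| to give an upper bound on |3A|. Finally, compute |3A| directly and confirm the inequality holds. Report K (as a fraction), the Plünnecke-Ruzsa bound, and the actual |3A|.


|A| = 5.
Step 1: Compute A + A by enumerating all 25 pairs.
A + A = {-6, 0, 2, 4, 5, 6, 8, 10, 11, 12, 13, 14, 15, 16}, so |A + A| = 14.
Step 2: Doubling constant K = |A + A|/|A| = 14/5 = 14/5 ≈ 2.8000.
Step 3: Plünnecke-Ruzsa gives |3A| ≤ K³·|A| = (2.8000)³ · 5 ≈ 109.7600.
Step 4: Compute 3A = A + A + A directly by enumerating all triples (a,b,c) ∈ A³; |3A| = 25.
Step 5: Check 25 ≤ 109.7600? Yes ✓.

K = 14/5, Plünnecke-Ruzsa bound K³|A| ≈ 109.7600, |3A| = 25, inequality holds.


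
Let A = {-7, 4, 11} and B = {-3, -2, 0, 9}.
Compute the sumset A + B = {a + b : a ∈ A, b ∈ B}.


A + B = {a + b : a ∈ A, b ∈ B}.
Enumerate all |A|·|B| = 3·4 = 12 pairs (a, b) and collect distinct sums.
a = -7: -7+-3=-10, -7+-2=-9, -7+0=-7, -7+9=2
a = 4: 4+-3=1, 4+-2=2, 4+0=4, 4+9=13
a = 11: 11+-3=8, 11+-2=9, 11+0=11, 11+9=20
Collecting distinct sums: A + B = {-10, -9, -7, 1, 2, 4, 8, 9, 11, 13, 20}
|A + B| = 11

A + B = {-10, -9, -7, 1, 2, 4, 8, 9, 11, 13, 20}


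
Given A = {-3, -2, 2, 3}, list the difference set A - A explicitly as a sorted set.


A - A = {a - a' : a, a' ∈ A}.
Compute a - a' for each ordered pair (a, a'):
a = -3: -3--3=0, -3--2=-1, -3-2=-5, -3-3=-6
a = -2: -2--3=1, -2--2=0, -2-2=-4, -2-3=-5
a = 2: 2--3=5, 2--2=4, 2-2=0, 2-3=-1
a = 3: 3--3=6, 3--2=5, 3-2=1, 3-3=0
Collecting distinct values (and noting 0 appears from a-a):
A - A = {-6, -5, -4, -1, 0, 1, 4, 5, 6}
|A - A| = 9

A - A = {-6, -5, -4, -1, 0, 1, 4, 5, 6}


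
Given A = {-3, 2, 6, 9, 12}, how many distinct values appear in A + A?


A + A = {a + a' : a, a' ∈ A}; |A| = 5.
General bounds: 2|A| - 1 ≤ |A + A| ≤ |A|(|A|+1)/2, i.e. 9 ≤ |A + A| ≤ 15.
Lower bound 2|A|-1 is attained iff A is an arithmetic progression.
Enumerate sums a + a' for a ≤ a' (symmetric, so this suffices):
a = -3: -3+-3=-6, -3+2=-1, -3+6=3, -3+9=6, -3+12=9
a = 2: 2+2=4, 2+6=8, 2+9=11, 2+12=14
a = 6: 6+6=12, 6+9=15, 6+12=18
a = 9: 9+9=18, 9+12=21
a = 12: 12+12=24
Distinct sums: {-6, -1, 3, 4, 6, 8, 9, 11, 12, 14, 15, 18, 21, 24}
|A + A| = 14

|A + A| = 14


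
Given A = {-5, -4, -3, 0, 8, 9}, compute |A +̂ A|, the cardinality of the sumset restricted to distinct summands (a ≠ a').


Restricted sumset: A +̂ A = {a + a' : a ∈ A, a' ∈ A, a ≠ a'}.
Equivalently, take A + A and drop any sum 2a that is achievable ONLY as a + a for a ∈ A (i.e. sums representable only with equal summands).
Enumerate pairs (a, a') with a < a' (symmetric, so each unordered pair gives one sum; this covers all a ≠ a'):
  -5 + -4 = -9
  -5 + -3 = -8
  -5 + 0 = -5
  -5 + 8 = 3
  -5 + 9 = 4
  -4 + -3 = -7
  -4 + 0 = -4
  -4 + 8 = 4
  -4 + 9 = 5
  -3 + 0 = -3
  -3 + 8 = 5
  -3 + 9 = 6
  0 + 8 = 8
  0 + 9 = 9
  8 + 9 = 17
Collected distinct sums: {-9, -8, -7, -5, -4, -3, 3, 4, 5, 6, 8, 9, 17}
|A +̂ A| = 13
(Reference bound: |A +̂ A| ≥ 2|A| - 3 for |A| ≥ 2, with |A| = 6 giving ≥ 9.)

|A +̂ A| = 13


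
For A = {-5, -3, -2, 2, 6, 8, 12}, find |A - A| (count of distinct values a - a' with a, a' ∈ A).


A - A = {a - a' : a, a' ∈ A}; |A| = 7.
Bounds: 2|A|-1 ≤ |A - A| ≤ |A|² - |A| + 1, i.e. 13 ≤ |A - A| ≤ 43.
Note: 0 ∈ A - A always (from a - a). The set is symmetric: if d ∈ A - A then -d ∈ A - A.
Enumerate nonzero differences d = a - a' with a > a' (then include -d):
Positive differences: {1, 2, 3, 4, 5, 6, 7, 8, 9, 10, 11, 13, 14, 15, 17}
Full difference set: {0} ∪ (positive diffs) ∪ (negative diffs).
|A - A| = 1 + 2·15 = 31 (matches direct enumeration: 31).

|A - A| = 31


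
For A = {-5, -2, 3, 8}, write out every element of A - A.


A - A = {a - a' : a, a' ∈ A}.
Compute a - a' for each ordered pair (a, a'):
a = -5: -5--5=0, -5--2=-3, -5-3=-8, -5-8=-13
a = -2: -2--5=3, -2--2=0, -2-3=-5, -2-8=-10
a = 3: 3--5=8, 3--2=5, 3-3=0, 3-8=-5
a = 8: 8--5=13, 8--2=10, 8-3=5, 8-8=0
Collecting distinct values (and noting 0 appears from a-a):
A - A = {-13, -10, -8, -5, -3, 0, 3, 5, 8, 10, 13}
|A - A| = 11

A - A = {-13, -10, -8, -5, -3, 0, 3, 5, 8, 10, 13}


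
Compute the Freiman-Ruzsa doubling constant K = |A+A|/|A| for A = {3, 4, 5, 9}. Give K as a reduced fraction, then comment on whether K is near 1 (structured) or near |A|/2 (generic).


|A| = 4.
Compute A + A by enumerating all 16 pairs.
A + A = {6, 7, 8, 9, 10, 12, 13, 14, 18}, so |A + A| = 9.
K = |A + A| / |A| = 9/4 (already in lowest terms) ≈ 2.2500.
Reference: AP of size 4 gives K = 7/4 ≈ 1.7500; a fully generic set of size 4 gives K ≈ 2.5000.

|A| = 4, |A + A| = 9, K = 9/4.


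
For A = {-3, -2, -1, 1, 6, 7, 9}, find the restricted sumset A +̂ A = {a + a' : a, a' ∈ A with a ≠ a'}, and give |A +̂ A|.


Restricted sumset: A +̂ A = {a + a' : a ∈ A, a' ∈ A, a ≠ a'}.
Equivalently, take A + A and drop any sum 2a that is achievable ONLY as a + a for a ∈ A (i.e. sums representable only with equal summands).
Enumerate pairs (a, a') with a < a' (symmetric, so each unordered pair gives one sum; this covers all a ≠ a'):
  -3 + -2 = -5
  -3 + -1 = -4
  -3 + 1 = -2
  -3 + 6 = 3
  -3 + 7 = 4
  -3 + 9 = 6
  -2 + -1 = -3
  -2 + 1 = -1
  -2 + 6 = 4
  -2 + 7 = 5
  -2 + 9 = 7
  -1 + 1 = 0
  -1 + 6 = 5
  -1 + 7 = 6
  -1 + 9 = 8
  1 + 6 = 7
  1 + 7 = 8
  1 + 9 = 10
  6 + 7 = 13
  6 + 9 = 15
  7 + 9 = 16
Collected distinct sums: {-5, -4, -3, -2, -1, 0, 3, 4, 5, 6, 7, 8, 10, 13, 15, 16}
|A +̂ A| = 16
(Reference bound: |A +̂ A| ≥ 2|A| - 3 for |A| ≥ 2, with |A| = 7 giving ≥ 11.)

|A +̂ A| = 16


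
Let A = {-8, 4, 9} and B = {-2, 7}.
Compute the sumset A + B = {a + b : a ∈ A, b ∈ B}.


A + B = {a + b : a ∈ A, b ∈ B}.
Enumerate all |A|·|B| = 3·2 = 6 pairs (a, b) and collect distinct sums.
a = -8: -8+-2=-10, -8+7=-1
a = 4: 4+-2=2, 4+7=11
a = 9: 9+-2=7, 9+7=16
Collecting distinct sums: A + B = {-10, -1, 2, 7, 11, 16}
|A + B| = 6

A + B = {-10, -1, 2, 7, 11, 16}


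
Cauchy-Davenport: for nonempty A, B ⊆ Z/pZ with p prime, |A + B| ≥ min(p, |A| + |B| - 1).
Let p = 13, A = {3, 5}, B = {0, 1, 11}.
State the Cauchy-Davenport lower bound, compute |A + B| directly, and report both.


Cauchy-Davenport: |A + B| ≥ min(p, |A| + |B| - 1) for A, B nonempty in Z/pZ.
|A| = 2, |B| = 3, p = 13.
CD lower bound = min(13, 2 + 3 - 1) = min(13, 4) = 4.
Compute A + B mod 13 directly:
a = 3: 3+0=3, 3+1=4, 3+11=1
a = 5: 5+0=5, 5+1=6, 5+11=3
A + B = {1, 3, 4, 5, 6}, so |A + B| = 5.
Verify: 5 ≥ 4? Yes ✓.

CD lower bound = 4, actual |A + B| = 5.


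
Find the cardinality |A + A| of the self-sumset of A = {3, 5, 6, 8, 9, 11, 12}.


A + A = {a + a' : a, a' ∈ A}; |A| = 7.
General bounds: 2|A| - 1 ≤ |A + A| ≤ |A|(|A|+1)/2, i.e. 13 ≤ |A + A| ≤ 28.
Lower bound 2|A|-1 is attained iff A is an arithmetic progression.
Enumerate sums a + a' for a ≤ a' (symmetric, so this suffices):
a = 3: 3+3=6, 3+5=8, 3+6=9, 3+8=11, 3+9=12, 3+11=14, 3+12=15
a = 5: 5+5=10, 5+6=11, 5+8=13, 5+9=14, 5+11=16, 5+12=17
a = 6: 6+6=12, 6+8=14, 6+9=15, 6+11=17, 6+12=18
a = 8: 8+8=16, 8+9=17, 8+11=19, 8+12=20
a = 9: 9+9=18, 9+11=20, 9+12=21
a = 11: 11+11=22, 11+12=23
a = 12: 12+12=24
Distinct sums: {6, 8, 9, 10, 11, 12, 13, 14, 15, 16, 17, 18, 19, 20, 21, 22, 23, 24}
|A + A| = 18

|A + A| = 18


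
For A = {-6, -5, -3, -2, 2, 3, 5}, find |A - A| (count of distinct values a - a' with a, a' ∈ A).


A - A = {a - a' : a, a' ∈ A}; |A| = 7.
Bounds: 2|A|-1 ≤ |A - A| ≤ |A|² - |A| + 1, i.e. 13 ≤ |A - A| ≤ 43.
Note: 0 ∈ A - A always (from a - a). The set is symmetric: if d ∈ A - A then -d ∈ A - A.
Enumerate nonzero differences d = a - a' with a > a' (then include -d):
Positive differences: {1, 2, 3, 4, 5, 6, 7, 8, 9, 10, 11}
Full difference set: {0} ∪ (positive diffs) ∪ (negative diffs).
|A - A| = 1 + 2·11 = 23 (matches direct enumeration: 23).

|A - A| = 23


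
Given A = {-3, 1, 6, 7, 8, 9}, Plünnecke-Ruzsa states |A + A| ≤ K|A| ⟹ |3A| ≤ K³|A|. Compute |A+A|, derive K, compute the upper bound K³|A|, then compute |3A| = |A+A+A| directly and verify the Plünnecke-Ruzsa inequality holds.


|A| = 6.
Step 1: Compute A + A by enumerating all 36 pairs.
A + A = {-6, -2, 2, 3, 4, 5, 6, 7, 8, 9, 10, 12, 13, 14, 15, 16, 17, 18}, so |A + A| = 18.
Step 2: Doubling constant K = |A + A|/|A| = 18/6 = 18/6 ≈ 3.0000.
Step 3: Plünnecke-Ruzsa gives |3A| ≤ K³·|A| = (3.0000)³ · 6 ≈ 162.0000.
Step 4: Compute 3A = A + A + A directly by enumerating all triples (a,b,c) ∈ A³; |3A| = 31.
Step 5: Check 31 ≤ 162.0000? Yes ✓.

K = 18/6, Plünnecke-Ruzsa bound K³|A| ≈ 162.0000, |3A| = 31, inequality holds.


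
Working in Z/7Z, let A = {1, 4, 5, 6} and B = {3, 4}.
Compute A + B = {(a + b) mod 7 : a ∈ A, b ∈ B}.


Work in Z/7Z: reduce every sum a + b modulo 7.
Enumerate all 8 pairs:
a = 1: 1+3=4, 1+4=5
a = 4: 4+3=0, 4+4=1
a = 5: 5+3=1, 5+4=2
a = 6: 6+3=2, 6+4=3
Distinct residues collected: {0, 1, 2, 3, 4, 5}
|A + B| = 6 (out of 7 total residues).

A + B = {0, 1, 2, 3, 4, 5}


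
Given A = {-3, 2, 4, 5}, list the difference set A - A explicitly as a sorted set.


A - A = {a - a' : a, a' ∈ A}.
Compute a - a' for each ordered pair (a, a'):
a = -3: -3--3=0, -3-2=-5, -3-4=-7, -3-5=-8
a = 2: 2--3=5, 2-2=0, 2-4=-2, 2-5=-3
a = 4: 4--3=7, 4-2=2, 4-4=0, 4-5=-1
a = 5: 5--3=8, 5-2=3, 5-4=1, 5-5=0
Collecting distinct values (and noting 0 appears from a-a):
A - A = {-8, -7, -5, -3, -2, -1, 0, 1, 2, 3, 5, 7, 8}
|A - A| = 13

A - A = {-8, -7, -5, -3, -2, -1, 0, 1, 2, 3, 5, 7, 8}


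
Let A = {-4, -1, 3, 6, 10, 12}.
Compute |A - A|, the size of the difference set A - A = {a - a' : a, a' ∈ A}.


A - A = {a - a' : a, a' ∈ A}; |A| = 6.
Bounds: 2|A|-1 ≤ |A - A| ≤ |A|² - |A| + 1, i.e. 11 ≤ |A - A| ≤ 31.
Note: 0 ∈ A - A always (from a - a). The set is symmetric: if d ∈ A - A then -d ∈ A - A.
Enumerate nonzero differences d = a - a' with a > a' (then include -d):
Positive differences: {2, 3, 4, 6, 7, 9, 10, 11, 13, 14, 16}
Full difference set: {0} ∪ (positive diffs) ∪ (negative diffs).
|A - A| = 1 + 2·11 = 23 (matches direct enumeration: 23).

|A - A| = 23


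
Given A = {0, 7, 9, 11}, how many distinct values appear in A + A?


A + A = {a + a' : a, a' ∈ A}; |A| = 4.
General bounds: 2|A| - 1 ≤ |A + A| ≤ |A|(|A|+1)/2, i.e. 7 ≤ |A + A| ≤ 10.
Lower bound 2|A|-1 is attained iff A is an arithmetic progression.
Enumerate sums a + a' for a ≤ a' (symmetric, so this suffices):
a = 0: 0+0=0, 0+7=7, 0+9=9, 0+11=11
a = 7: 7+7=14, 7+9=16, 7+11=18
a = 9: 9+9=18, 9+11=20
a = 11: 11+11=22
Distinct sums: {0, 7, 9, 11, 14, 16, 18, 20, 22}
|A + A| = 9

|A + A| = 9


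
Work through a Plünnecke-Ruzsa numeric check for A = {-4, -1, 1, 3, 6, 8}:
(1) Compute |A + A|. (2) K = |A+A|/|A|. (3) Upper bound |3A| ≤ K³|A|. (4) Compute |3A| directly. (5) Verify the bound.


|A| = 6.
Step 1: Compute A + A by enumerating all 36 pairs.
A + A = {-8, -5, -3, -2, -1, 0, 2, 4, 5, 6, 7, 9, 11, 12, 14, 16}, so |A + A| = 16.
Step 2: Doubling constant K = |A + A|/|A| = 16/6 = 16/6 ≈ 2.6667.
Step 3: Plünnecke-Ruzsa gives |3A| ≤ K³·|A| = (2.6667)³ · 6 ≈ 113.7778.
Step 4: Compute 3A = A + A + A directly by enumerating all triples (a,b,c) ∈ A³; |3A| = 31.
Step 5: Check 31 ≤ 113.7778? Yes ✓.

K = 16/6, Plünnecke-Ruzsa bound K³|A| ≈ 113.7778, |3A| = 31, inequality holds.


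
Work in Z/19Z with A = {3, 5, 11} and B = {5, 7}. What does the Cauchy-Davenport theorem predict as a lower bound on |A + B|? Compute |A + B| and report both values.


Cauchy-Davenport: |A + B| ≥ min(p, |A| + |B| - 1) for A, B nonempty in Z/pZ.
|A| = 3, |B| = 2, p = 19.
CD lower bound = min(19, 3 + 2 - 1) = min(19, 4) = 4.
Compute A + B mod 19 directly:
a = 3: 3+5=8, 3+7=10
a = 5: 5+5=10, 5+7=12
a = 11: 11+5=16, 11+7=18
A + B = {8, 10, 12, 16, 18}, so |A + B| = 5.
Verify: 5 ≥ 4? Yes ✓.

CD lower bound = 4, actual |A + B| = 5.


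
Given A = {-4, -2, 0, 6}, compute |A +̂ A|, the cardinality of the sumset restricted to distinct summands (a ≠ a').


Restricted sumset: A +̂ A = {a + a' : a ∈ A, a' ∈ A, a ≠ a'}.
Equivalently, take A + A and drop any sum 2a that is achievable ONLY as a + a for a ∈ A (i.e. sums representable only with equal summands).
Enumerate pairs (a, a') with a < a' (symmetric, so each unordered pair gives one sum; this covers all a ≠ a'):
  -4 + -2 = -6
  -4 + 0 = -4
  -4 + 6 = 2
  -2 + 0 = -2
  -2 + 6 = 4
  0 + 6 = 6
Collected distinct sums: {-6, -4, -2, 2, 4, 6}
|A +̂ A| = 6
(Reference bound: |A +̂ A| ≥ 2|A| - 3 for |A| ≥ 2, with |A| = 4 giving ≥ 5.)

|A +̂ A| = 6


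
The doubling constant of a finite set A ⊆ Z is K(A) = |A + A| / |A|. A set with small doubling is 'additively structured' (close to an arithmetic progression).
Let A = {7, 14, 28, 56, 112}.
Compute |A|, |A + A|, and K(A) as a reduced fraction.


|A| = 5.
Compute A + A by enumerating all 25 pairs.
A + A = {14, 21, 28, 35, 42, 56, 63, 70, 84, 112, 119, 126, 140, 168, 224}, so |A + A| = 15.
K = |A + A| / |A| = 15/5 = 3/1 ≈ 3.0000.
Reference: AP of size 5 gives K = 9/5 ≈ 1.8000; a fully generic set of size 5 gives K ≈ 3.0000.

|A| = 5, |A + A| = 15, K = 15/5 = 3/1.


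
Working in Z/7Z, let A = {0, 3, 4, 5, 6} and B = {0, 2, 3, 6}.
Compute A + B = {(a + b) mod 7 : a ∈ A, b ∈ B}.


Work in Z/7Z: reduce every sum a + b modulo 7.
Enumerate all 20 pairs:
a = 0: 0+0=0, 0+2=2, 0+3=3, 0+6=6
a = 3: 3+0=3, 3+2=5, 3+3=6, 3+6=2
a = 4: 4+0=4, 4+2=6, 4+3=0, 4+6=3
a = 5: 5+0=5, 5+2=0, 5+3=1, 5+6=4
a = 6: 6+0=6, 6+2=1, 6+3=2, 6+6=5
Distinct residues collected: {0, 1, 2, 3, 4, 5, 6}
|A + B| = 7 (out of 7 total residues).

A + B = {0, 1, 2, 3, 4, 5, 6}


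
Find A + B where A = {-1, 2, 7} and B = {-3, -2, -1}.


A + B = {a + b : a ∈ A, b ∈ B}.
Enumerate all |A|·|B| = 3·3 = 9 pairs (a, b) and collect distinct sums.
a = -1: -1+-3=-4, -1+-2=-3, -1+-1=-2
a = 2: 2+-3=-1, 2+-2=0, 2+-1=1
a = 7: 7+-3=4, 7+-2=5, 7+-1=6
Collecting distinct sums: A + B = {-4, -3, -2, -1, 0, 1, 4, 5, 6}
|A + B| = 9

A + B = {-4, -3, -2, -1, 0, 1, 4, 5, 6}


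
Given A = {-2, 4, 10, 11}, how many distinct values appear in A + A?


A + A = {a + a' : a, a' ∈ A}; |A| = 4.
General bounds: 2|A| - 1 ≤ |A + A| ≤ |A|(|A|+1)/2, i.e. 7 ≤ |A + A| ≤ 10.
Lower bound 2|A|-1 is attained iff A is an arithmetic progression.
Enumerate sums a + a' for a ≤ a' (symmetric, so this suffices):
a = -2: -2+-2=-4, -2+4=2, -2+10=8, -2+11=9
a = 4: 4+4=8, 4+10=14, 4+11=15
a = 10: 10+10=20, 10+11=21
a = 11: 11+11=22
Distinct sums: {-4, 2, 8, 9, 14, 15, 20, 21, 22}
|A + A| = 9

|A + A| = 9


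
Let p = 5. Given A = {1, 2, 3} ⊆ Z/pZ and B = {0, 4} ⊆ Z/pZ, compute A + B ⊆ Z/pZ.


Work in Z/5Z: reduce every sum a + b modulo 5.
Enumerate all 6 pairs:
a = 1: 1+0=1, 1+4=0
a = 2: 2+0=2, 2+4=1
a = 3: 3+0=3, 3+4=2
Distinct residues collected: {0, 1, 2, 3}
|A + B| = 4 (out of 5 total residues).

A + B = {0, 1, 2, 3}


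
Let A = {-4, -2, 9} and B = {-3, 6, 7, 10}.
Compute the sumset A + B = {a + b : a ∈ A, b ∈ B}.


A + B = {a + b : a ∈ A, b ∈ B}.
Enumerate all |A|·|B| = 3·4 = 12 pairs (a, b) and collect distinct sums.
a = -4: -4+-3=-7, -4+6=2, -4+7=3, -4+10=6
a = -2: -2+-3=-5, -2+6=4, -2+7=5, -2+10=8
a = 9: 9+-3=6, 9+6=15, 9+7=16, 9+10=19
Collecting distinct sums: A + B = {-7, -5, 2, 3, 4, 5, 6, 8, 15, 16, 19}
|A + B| = 11

A + B = {-7, -5, 2, 3, 4, 5, 6, 8, 15, 16, 19}


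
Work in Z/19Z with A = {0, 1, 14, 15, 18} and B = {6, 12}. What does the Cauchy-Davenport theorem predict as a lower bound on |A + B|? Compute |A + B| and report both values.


Cauchy-Davenport: |A + B| ≥ min(p, |A| + |B| - 1) for A, B nonempty in Z/pZ.
|A| = 5, |B| = 2, p = 19.
CD lower bound = min(19, 5 + 2 - 1) = min(19, 6) = 6.
Compute A + B mod 19 directly:
a = 0: 0+6=6, 0+12=12
a = 1: 1+6=7, 1+12=13
a = 14: 14+6=1, 14+12=7
a = 15: 15+6=2, 15+12=8
a = 18: 18+6=5, 18+12=11
A + B = {1, 2, 5, 6, 7, 8, 11, 12, 13}, so |A + B| = 9.
Verify: 9 ≥ 6? Yes ✓.

CD lower bound = 6, actual |A + B| = 9.


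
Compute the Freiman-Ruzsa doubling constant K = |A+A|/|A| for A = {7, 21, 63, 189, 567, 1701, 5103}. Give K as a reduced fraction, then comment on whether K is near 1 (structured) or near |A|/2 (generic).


|A| = 7.
Compute A + A by enumerating all 49 pairs.
A + A = {14, 28, 42, 70, 84, 126, 196, 210, 252, 378, 574, 588, 630, 756, 1134, 1708, 1722, 1764, 1890, 2268, 3402, 5110, 5124, 5166, 5292, 5670, 6804, 10206}, so |A + A| = 28.
K = |A + A| / |A| = 28/7 = 4/1 ≈ 4.0000.
Reference: AP of size 7 gives K = 13/7 ≈ 1.8571; a fully generic set of size 7 gives K ≈ 4.0000.

|A| = 7, |A + A| = 28, K = 28/7 = 4/1.


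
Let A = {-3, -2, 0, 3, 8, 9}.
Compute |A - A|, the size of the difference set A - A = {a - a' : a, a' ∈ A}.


A - A = {a - a' : a, a' ∈ A}; |A| = 6.
Bounds: 2|A|-1 ≤ |A - A| ≤ |A|² - |A| + 1, i.e. 11 ≤ |A - A| ≤ 31.
Note: 0 ∈ A - A always (from a - a). The set is symmetric: if d ∈ A - A then -d ∈ A - A.
Enumerate nonzero differences d = a - a' with a > a' (then include -d):
Positive differences: {1, 2, 3, 5, 6, 8, 9, 10, 11, 12}
Full difference set: {0} ∪ (positive diffs) ∪ (negative diffs).
|A - A| = 1 + 2·10 = 21 (matches direct enumeration: 21).

|A - A| = 21


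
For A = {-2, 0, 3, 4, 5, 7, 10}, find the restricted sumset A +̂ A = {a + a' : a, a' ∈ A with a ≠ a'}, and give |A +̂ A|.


Restricted sumset: A +̂ A = {a + a' : a ∈ A, a' ∈ A, a ≠ a'}.
Equivalently, take A + A and drop any sum 2a that is achievable ONLY as a + a for a ∈ A (i.e. sums representable only with equal summands).
Enumerate pairs (a, a') with a < a' (symmetric, so each unordered pair gives one sum; this covers all a ≠ a'):
  -2 + 0 = -2
  -2 + 3 = 1
  -2 + 4 = 2
  -2 + 5 = 3
  -2 + 7 = 5
  -2 + 10 = 8
  0 + 3 = 3
  0 + 4 = 4
  0 + 5 = 5
  0 + 7 = 7
  0 + 10 = 10
  3 + 4 = 7
  3 + 5 = 8
  3 + 7 = 10
  3 + 10 = 13
  4 + 5 = 9
  4 + 7 = 11
  4 + 10 = 14
  5 + 7 = 12
  5 + 10 = 15
  7 + 10 = 17
Collected distinct sums: {-2, 1, 2, 3, 4, 5, 7, 8, 9, 10, 11, 12, 13, 14, 15, 17}
|A +̂ A| = 16
(Reference bound: |A +̂ A| ≥ 2|A| - 3 for |A| ≥ 2, with |A| = 7 giving ≥ 11.)

|A +̂ A| = 16


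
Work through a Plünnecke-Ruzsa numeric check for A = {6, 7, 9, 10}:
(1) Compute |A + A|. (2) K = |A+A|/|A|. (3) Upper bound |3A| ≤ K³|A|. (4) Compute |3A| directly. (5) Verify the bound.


|A| = 4.
Step 1: Compute A + A by enumerating all 16 pairs.
A + A = {12, 13, 14, 15, 16, 17, 18, 19, 20}, so |A + A| = 9.
Step 2: Doubling constant K = |A + A|/|A| = 9/4 = 9/4 ≈ 2.2500.
Step 3: Plünnecke-Ruzsa gives |3A| ≤ K³·|A| = (2.2500)³ · 4 ≈ 45.5625.
Step 4: Compute 3A = A + A + A directly by enumerating all triples (a,b,c) ∈ A³; |3A| = 13.
Step 5: Check 13 ≤ 45.5625? Yes ✓.

K = 9/4, Plünnecke-Ruzsa bound K³|A| ≈ 45.5625, |3A| = 13, inequality holds.


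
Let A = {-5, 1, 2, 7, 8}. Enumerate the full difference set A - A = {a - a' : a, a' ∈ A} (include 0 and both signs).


A - A = {a - a' : a, a' ∈ A}.
Compute a - a' for each ordered pair (a, a'):
a = -5: -5--5=0, -5-1=-6, -5-2=-7, -5-7=-12, -5-8=-13
a = 1: 1--5=6, 1-1=0, 1-2=-1, 1-7=-6, 1-8=-7
a = 2: 2--5=7, 2-1=1, 2-2=0, 2-7=-5, 2-8=-6
a = 7: 7--5=12, 7-1=6, 7-2=5, 7-7=0, 7-8=-1
a = 8: 8--5=13, 8-1=7, 8-2=6, 8-7=1, 8-8=0
Collecting distinct values (and noting 0 appears from a-a):
A - A = {-13, -12, -7, -6, -5, -1, 0, 1, 5, 6, 7, 12, 13}
|A - A| = 13

A - A = {-13, -12, -7, -6, -5, -1, 0, 1, 5, 6, 7, 12, 13}


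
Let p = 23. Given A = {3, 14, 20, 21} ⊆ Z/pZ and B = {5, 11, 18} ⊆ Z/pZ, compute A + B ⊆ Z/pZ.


Work in Z/23Z: reduce every sum a + b modulo 23.
Enumerate all 12 pairs:
a = 3: 3+5=8, 3+11=14, 3+18=21
a = 14: 14+5=19, 14+11=2, 14+18=9
a = 20: 20+5=2, 20+11=8, 20+18=15
a = 21: 21+5=3, 21+11=9, 21+18=16
Distinct residues collected: {2, 3, 8, 9, 14, 15, 16, 19, 21}
|A + B| = 9 (out of 23 total residues).

A + B = {2, 3, 8, 9, 14, 15, 16, 19, 21}


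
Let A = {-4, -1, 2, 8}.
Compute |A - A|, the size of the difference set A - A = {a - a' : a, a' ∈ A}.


A - A = {a - a' : a, a' ∈ A}; |A| = 4.
Bounds: 2|A|-1 ≤ |A - A| ≤ |A|² - |A| + 1, i.e. 7 ≤ |A - A| ≤ 13.
Note: 0 ∈ A - A always (from a - a). The set is symmetric: if d ∈ A - A then -d ∈ A - A.
Enumerate nonzero differences d = a - a' with a > a' (then include -d):
Positive differences: {3, 6, 9, 12}
Full difference set: {0} ∪ (positive diffs) ∪ (negative diffs).
|A - A| = 1 + 2·4 = 9 (matches direct enumeration: 9).

|A - A| = 9


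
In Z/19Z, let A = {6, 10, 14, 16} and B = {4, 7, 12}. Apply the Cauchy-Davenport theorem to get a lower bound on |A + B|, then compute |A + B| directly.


Cauchy-Davenport: |A + B| ≥ min(p, |A| + |B| - 1) for A, B nonempty in Z/pZ.
|A| = 4, |B| = 3, p = 19.
CD lower bound = min(19, 4 + 3 - 1) = min(19, 6) = 6.
Compute A + B mod 19 directly:
a = 6: 6+4=10, 6+7=13, 6+12=18
a = 10: 10+4=14, 10+7=17, 10+12=3
a = 14: 14+4=18, 14+7=2, 14+12=7
a = 16: 16+4=1, 16+7=4, 16+12=9
A + B = {1, 2, 3, 4, 7, 9, 10, 13, 14, 17, 18}, so |A + B| = 11.
Verify: 11 ≥ 6? Yes ✓.

CD lower bound = 6, actual |A + B| = 11.


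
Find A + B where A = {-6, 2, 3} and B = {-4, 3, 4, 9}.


A + B = {a + b : a ∈ A, b ∈ B}.
Enumerate all |A|·|B| = 3·4 = 12 pairs (a, b) and collect distinct sums.
a = -6: -6+-4=-10, -6+3=-3, -6+4=-2, -6+9=3
a = 2: 2+-4=-2, 2+3=5, 2+4=6, 2+9=11
a = 3: 3+-4=-1, 3+3=6, 3+4=7, 3+9=12
Collecting distinct sums: A + B = {-10, -3, -2, -1, 3, 5, 6, 7, 11, 12}
|A + B| = 10

A + B = {-10, -3, -2, -1, 3, 5, 6, 7, 11, 12}


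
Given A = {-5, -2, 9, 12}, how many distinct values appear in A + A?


A + A = {a + a' : a, a' ∈ A}; |A| = 4.
General bounds: 2|A| - 1 ≤ |A + A| ≤ |A|(|A|+1)/2, i.e. 7 ≤ |A + A| ≤ 10.
Lower bound 2|A|-1 is attained iff A is an arithmetic progression.
Enumerate sums a + a' for a ≤ a' (symmetric, so this suffices):
a = -5: -5+-5=-10, -5+-2=-7, -5+9=4, -5+12=7
a = -2: -2+-2=-4, -2+9=7, -2+12=10
a = 9: 9+9=18, 9+12=21
a = 12: 12+12=24
Distinct sums: {-10, -7, -4, 4, 7, 10, 18, 21, 24}
|A + A| = 9

|A + A| = 9


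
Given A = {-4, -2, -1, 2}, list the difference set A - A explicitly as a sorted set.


A - A = {a - a' : a, a' ∈ A}.
Compute a - a' for each ordered pair (a, a'):
a = -4: -4--4=0, -4--2=-2, -4--1=-3, -4-2=-6
a = -2: -2--4=2, -2--2=0, -2--1=-1, -2-2=-4
a = -1: -1--4=3, -1--2=1, -1--1=0, -1-2=-3
a = 2: 2--4=6, 2--2=4, 2--1=3, 2-2=0
Collecting distinct values (and noting 0 appears from a-a):
A - A = {-6, -4, -3, -2, -1, 0, 1, 2, 3, 4, 6}
|A - A| = 11

A - A = {-6, -4, -3, -2, -1, 0, 1, 2, 3, 4, 6}


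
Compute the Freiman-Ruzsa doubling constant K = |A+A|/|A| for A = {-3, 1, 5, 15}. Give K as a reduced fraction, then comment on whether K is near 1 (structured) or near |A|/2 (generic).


|A| = 4.
Compute A + A by enumerating all 16 pairs.
A + A = {-6, -2, 2, 6, 10, 12, 16, 20, 30}, so |A + A| = 9.
K = |A + A| / |A| = 9/4 (already in lowest terms) ≈ 2.2500.
Reference: AP of size 4 gives K = 7/4 ≈ 1.7500; a fully generic set of size 4 gives K ≈ 2.5000.

|A| = 4, |A + A| = 9, K = 9/4.


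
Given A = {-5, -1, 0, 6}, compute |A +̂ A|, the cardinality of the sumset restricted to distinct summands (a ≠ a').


Restricted sumset: A +̂ A = {a + a' : a ∈ A, a' ∈ A, a ≠ a'}.
Equivalently, take A + A and drop any sum 2a that is achievable ONLY as a + a for a ∈ A (i.e. sums representable only with equal summands).
Enumerate pairs (a, a') with a < a' (symmetric, so each unordered pair gives one sum; this covers all a ≠ a'):
  -5 + -1 = -6
  -5 + 0 = -5
  -5 + 6 = 1
  -1 + 0 = -1
  -1 + 6 = 5
  0 + 6 = 6
Collected distinct sums: {-6, -5, -1, 1, 5, 6}
|A +̂ A| = 6
(Reference bound: |A +̂ A| ≥ 2|A| - 3 for |A| ≥ 2, with |A| = 4 giving ≥ 5.)

|A +̂ A| = 6


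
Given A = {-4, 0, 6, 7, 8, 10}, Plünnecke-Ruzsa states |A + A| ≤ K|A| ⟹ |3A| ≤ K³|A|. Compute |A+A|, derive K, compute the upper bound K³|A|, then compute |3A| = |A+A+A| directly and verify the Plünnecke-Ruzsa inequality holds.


|A| = 6.
Step 1: Compute A + A by enumerating all 36 pairs.
A + A = {-8, -4, 0, 2, 3, 4, 6, 7, 8, 10, 12, 13, 14, 15, 16, 17, 18, 20}, so |A + A| = 18.
Step 2: Doubling constant K = |A + A|/|A| = 18/6 = 18/6 ≈ 3.0000.
Step 3: Plünnecke-Ruzsa gives |3A| ≤ K³·|A| = (3.0000)³ · 6 ≈ 162.0000.
Step 4: Compute 3A = A + A + A directly by enumerating all triples (a,b,c) ∈ A³; |3A| = 33.
Step 5: Check 33 ≤ 162.0000? Yes ✓.

K = 18/6, Plünnecke-Ruzsa bound K³|A| ≈ 162.0000, |3A| = 33, inequality holds.


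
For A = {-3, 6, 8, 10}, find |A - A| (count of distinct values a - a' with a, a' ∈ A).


A - A = {a - a' : a, a' ∈ A}; |A| = 4.
Bounds: 2|A|-1 ≤ |A - A| ≤ |A|² - |A| + 1, i.e. 7 ≤ |A - A| ≤ 13.
Note: 0 ∈ A - A always (from a - a). The set is symmetric: if d ∈ A - A then -d ∈ A - A.
Enumerate nonzero differences d = a - a' with a > a' (then include -d):
Positive differences: {2, 4, 9, 11, 13}
Full difference set: {0} ∪ (positive diffs) ∪ (negative diffs).
|A - A| = 1 + 2·5 = 11 (matches direct enumeration: 11).

|A - A| = 11


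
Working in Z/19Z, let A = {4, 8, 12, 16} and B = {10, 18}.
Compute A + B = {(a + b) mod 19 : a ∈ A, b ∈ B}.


Work in Z/19Z: reduce every sum a + b modulo 19.
Enumerate all 8 pairs:
a = 4: 4+10=14, 4+18=3
a = 8: 8+10=18, 8+18=7
a = 12: 12+10=3, 12+18=11
a = 16: 16+10=7, 16+18=15
Distinct residues collected: {3, 7, 11, 14, 15, 18}
|A + B| = 6 (out of 19 total residues).

A + B = {3, 7, 11, 14, 15, 18}


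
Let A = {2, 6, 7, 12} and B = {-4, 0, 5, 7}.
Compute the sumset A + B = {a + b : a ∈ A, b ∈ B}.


A + B = {a + b : a ∈ A, b ∈ B}.
Enumerate all |A|·|B| = 4·4 = 16 pairs (a, b) and collect distinct sums.
a = 2: 2+-4=-2, 2+0=2, 2+5=7, 2+7=9
a = 6: 6+-4=2, 6+0=6, 6+5=11, 6+7=13
a = 7: 7+-4=3, 7+0=7, 7+5=12, 7+7=14
a = 12: 12+-4=8, 12+0=12, 12+5=17, 12+7=19
Collecting distinct sums: A + B = {-2, 2, 3, 6, 7, 8, 9, 11, 12, 13, 14, 17, 19}
|A + B| = 13

A + B = {-2, 2, 3, 6, 7, 8, 9, 11, 12, 13, 14, 17, 19}


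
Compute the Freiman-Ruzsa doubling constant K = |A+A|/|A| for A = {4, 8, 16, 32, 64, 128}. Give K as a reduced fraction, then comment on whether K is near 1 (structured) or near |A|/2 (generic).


|A| = 6.
Compute A + A by enumerating all 36 pairs.
A + A = {8, 12, 16, 20, 24, 32, 36, 40, 48, 64, 68, 72, 80, 96, 128, 132, 136, 144, 160, 192, 256}, so |A + A| = 21.
K = |A + A| / |A| = 21/6 = 7/2 ≈ 3.5000.
Reference: AP of size 6 gives K = 11/6 ≈ 1.8333; a fully generic set of size 6 gives K ≈ 3.5000.

|A| = 6, |A + A| = 21, K = 21/6 = 7/2.


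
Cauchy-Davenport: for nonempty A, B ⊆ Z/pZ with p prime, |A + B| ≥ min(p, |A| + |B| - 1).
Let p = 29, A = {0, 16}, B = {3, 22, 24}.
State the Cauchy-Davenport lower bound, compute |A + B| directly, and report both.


Cauchy-Davenport: |A + B| ≥ min(p, |A| + |B| - 1) for A, B nonempty in Z/pZ.
|A| = 2, |B| = 3, p = 29.
CD lower bound = min(29, 2 + 3 - 1) = min(29, 4) = 4.
Compute A + B mod 29 directly:
a = 0: 0+3=3, 0+22=22, 0+24=24
a = 16: 16+3=19, 16+22=9, 16+24=11
A + B = {3, 9, 11, 19, 22, 24}, so |A + B| = 6.
Verify: 6 ≥ 4? Yes ✓.

CD lower bound = 4, actual |A + B| = 6.


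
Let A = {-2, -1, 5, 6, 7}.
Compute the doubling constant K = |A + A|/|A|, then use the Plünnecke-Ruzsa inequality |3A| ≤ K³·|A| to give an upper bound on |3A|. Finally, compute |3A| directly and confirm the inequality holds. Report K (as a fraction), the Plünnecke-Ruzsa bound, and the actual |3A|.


|A| = 5.
Step 1: Compute A + A by enumerating all 25 pairs.
A + A = {-4, -3, -2, 3, 4, 5, 6, 10, 11, 12, 13, 14}, so |A + A| = 12.
Step 2: Doubling constant K = |A + A|/|A| = 12/5 = 12/5 ≈ 2.4000.
Step 3: Plünnecke-Ruzsa gives |3A| ≤ K³·|A| = (2.4000)³ · 5 ≈ 69.1200.
Step 4: Compute 3A = A + A + A directly by enumerating all triples (a,b,c) ∈ A³; |3A| = 22.
Step 5: Check 22 ≤ 69.1200? Yes ✓.

K = 12/5, Plünnecke-Ruzsa bound K³|A| ≈ 69.1200, |3A| = 22, inequality holds.


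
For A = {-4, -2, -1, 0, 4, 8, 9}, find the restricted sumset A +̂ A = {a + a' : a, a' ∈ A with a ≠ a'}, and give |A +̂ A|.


Restricted sumset: A +̂ A = {a + a' : a ∈ A, a' ∈ A, a ≠ a'}.
Equivalently, take A + A and drop any sum 2a that is achievable ONLY as a + a for a ∈ A (i.e. sums representable only with equal summands).
Enumerate pairs (a, a') with a < a' (symmetric, so each unordered pair gives one sum; this covers all a ≠ a'):
  -4 + -2 = -6
  -4 + -1 = -5
  -4 + 0 = -4
  -4 + 4 = 0
  -4 + 8 = 4
  -4 + 9 = 5
  -2 + -1 = -3
  -2 + 0 = -2
  -2 + 4 = 2
  -2 + 8 = 6
  -2 + 9 = 7
  -1 + 0 = -1
  -1 + 4 = 3
  -1 + 8 = 7
  -1 + 9 = 8
  0 + 4 = 4
  0 + 8 = 8
  0 + 9 = 9
  4 + 8 = 12
  4 + 9 = 13
  8 + 9 = 17
Collected distinct sums: {-6, -5, -4, -3, -2, -1, 0, 2, 3, 4, 5, 6, 7, 8, 9, 12, 13, 17}
|A +̂ A| = 18
(Reference bound: |A +̂ A| ≥ 2|A| - 3 for |A| ≥ 2, with |A| = 7 giving ≥ 11.)

|A +̂ A| = 18


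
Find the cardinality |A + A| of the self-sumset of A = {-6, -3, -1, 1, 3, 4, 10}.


A + A = {a + a' : a, a' ∈ A}; |A| = 7.
General bounds: 2|A| - 1 ≤ |A + A| ≤ |A|(|A|+1)/2, i.e. 13 ≤ |A + A| ≤ 28.
Lower bound 2|A|-1 is attained iff A is an arithmetic progression.
Enumerate sums a + a' for a ≤ a' (symmetric, so this suffices):
a = -6: -6+-6=-12, -6+-3=-9, -6+-1=-7, -6+1=-5, -6+3=-3, -6+4=-2, -6+10=4
a = -3: -3+-3=-6, -3+-1=-4, -3+1=-2, -3+3=0, -3+4=1, -3+10=7
a = -1: -1+-1=-2, -1+1=0, -1+3=2, -1+4=3, -1+10=9
a = 1: 1+1=2, 1+3=4, 1+4=5, 1+10=11
a = 3: 3+3=6, 3+4=7, 3+10=13
a = 4: 4+4=8, 4+10=14
a = 10: 10+10=20
Distinct sums: {-12, -9, -7, -6, -5, -4, -3, -2, 0, 1, 2, 3, 4, 5, 6, 7, 8, 9, 11, 13, 14, 20}
|A + A| = 22

|A + A| = 22


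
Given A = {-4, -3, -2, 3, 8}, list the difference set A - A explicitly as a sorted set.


A - A = {a - a' : a, a' ∈ A}.
Compute a - a' for each ordered pair (a, a'):
a = -4: -4--4=0, -4--3=-1, -4--2=-2, -4-3=-7, -4-8=-12
a = -3: -3--4=1, -3--3=0, -3--2=-1, -3-3=-6, -3-8=-11
a = -2: -2--4=2, -2--3=1, -2--2=0, -2-3=-5, -2-8=-10
a = 3: 3--4=7, 3--3=6, 3--2=5, 3-3=0, 3-8=-5
a = 8: 8--4=12, 8--3=11, 8--2=10, 8-3=5, 8-8=0
Collecting distinct values (and noting 0 appears from a-a):
A - A = {-12, -11, -10, -7, -6, -5, -2, -1, 0, 1, 2, 5, 6, 7, 10, 11, 12}
|A - A| = 17

A - A = {-12, -11, -10, -7, -6, -5, -2, -1, 0, 1, 2, 5, 6, 7, 10, 11, 12}


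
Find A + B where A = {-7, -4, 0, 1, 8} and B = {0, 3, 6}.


A + B = {a + b : a ∈ A, b ∈ B}.
Enumerate all |A|·|B| = 5·3 = 15 pairs (a, b) and collect distinct sums.
a = -7: -7+0=-7, -7+3=-4, -7+6=-1
a = -4: -4+0=-4, -4+3=-1, -4+6=2
a = 0: 0+0=0, 0+3=3, 0+6=6
a = 1: 1+0=1, 1+3=4, 1+6=7
a = 8: 8+0=8, 8+3=11, 8+6=14
Collecting distinct sums: A + B = {-7, -4, -1, 0, 1, 2, 3, 4, 6, 7, 8, 11, 14}
|A + B| = 13

A + B = {-7, -4, -1, 0, 1, 2, 3, 4, 6, 7, 8, 11, 14}


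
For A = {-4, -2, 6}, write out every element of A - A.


A - A = {a - a' : a, a' ∈ A}.
Compute a - a' for each ordered pair (a, a'):
a = -4: -4--4=0, -4--2=-2, -4-6=-10
a = -2: -2--4=2, -2--2=0, -2-6=-8
a = 6: 6--4=10, 6--2=8, 6-6=0
Collecting distinct values (and noting 0 appears from a-a):
A - A = {-10, -8, -2, 0, 2, 8, 10}
|A - A| = 7

A - A = {-10, -8, -2, 0, 2, 8, 10}


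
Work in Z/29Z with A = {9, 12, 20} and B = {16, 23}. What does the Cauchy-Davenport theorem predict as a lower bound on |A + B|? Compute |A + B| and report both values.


Cauchy-Davenport: |A + B| ≥ min(p, |A| + |B| - 1) for A, B nonempty in Z/pZ.
|A| = 3, |B| = 2, p = 29.
CD lower bound = min(29, 3 + 2 - 1) = min(29, 4) = 4.
Compute A + B mod 29 directly:
a = 9: 9+16=25, 9+23=3
a = 12: 12+16=28, 12+23=6
a = 20: 20+16=7, 20+23=14
A + B = {3, 6, 7, 14, 25, 28}, so |A + B| = 6.
Verify: 6 ≥ 4? Yes ✓.

CD lower bound = 4, actual |A + B| = 6.


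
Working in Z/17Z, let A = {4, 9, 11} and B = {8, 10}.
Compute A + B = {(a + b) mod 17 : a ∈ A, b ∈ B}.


Work in Z/17Z: reduce every sum a + b modulo 17.
Enumerate all 6 pairs:
a = 4: 4+8=12, 4+10=14
a = 9: 9+8=0, 9+10=2
a = 11: 11+8=2, 11+10=4
Distinct residues collected: {0, 2, 4, 12, 14}
|A + B| = 5 (out of 17 total residues).

A + B = {0, 2, 4, 12, 14}


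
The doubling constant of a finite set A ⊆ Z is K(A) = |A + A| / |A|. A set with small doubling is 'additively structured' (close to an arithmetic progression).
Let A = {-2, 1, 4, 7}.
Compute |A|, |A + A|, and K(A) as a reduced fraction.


|A| = 4.
Compute A + A by enumerating all 16 pairs.
A + A = {-4, -1, 2, 5, 8, 11, 14}, so |A + A| = 7.
K = |A + A| / |A| = 7/4 (already in lowest terms) ≈ 1.7500.
Reference: AP of size 4 gives K = 7/4 ≈ 1.7500; a fully generic set of size 4 gives K ≈ 2.5000.

|A| = 4, |A + A| = 7, K = 7/4.
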